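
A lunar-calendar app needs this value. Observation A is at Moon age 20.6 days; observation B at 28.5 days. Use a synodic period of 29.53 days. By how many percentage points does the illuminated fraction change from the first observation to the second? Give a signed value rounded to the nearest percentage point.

First observation: θ = 360°·20.6/29.53 = 251.1°, so f = 0.662.
Second observation: θ = 347.4°, f = 0.012.
Δf = 0.012 − 0.662 = -0.650, i.e. -65 pp.

-65 pp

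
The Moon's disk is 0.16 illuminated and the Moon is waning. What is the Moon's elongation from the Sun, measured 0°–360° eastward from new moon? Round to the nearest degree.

From f = (1 − cos θ)/2: cos θ = 1 − 2×0.16 = 0.680; arccos → 47.2°.
Since the Moon is past full (waning), take the reflex angle: θ = 360° − 47.2° = 312.8°.

313°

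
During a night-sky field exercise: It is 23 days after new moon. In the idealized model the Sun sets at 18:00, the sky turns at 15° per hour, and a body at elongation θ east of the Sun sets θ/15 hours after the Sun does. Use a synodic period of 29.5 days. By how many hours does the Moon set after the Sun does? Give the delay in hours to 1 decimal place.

Phase angle: θ = 360°·(23 d)/(29.5 d) = 280.7°.
Delay after the Sun = 280.7° / (15°/h) ≈ 18.71 h.
So the Moon sets 18.71 h after the Sun.

18.7 h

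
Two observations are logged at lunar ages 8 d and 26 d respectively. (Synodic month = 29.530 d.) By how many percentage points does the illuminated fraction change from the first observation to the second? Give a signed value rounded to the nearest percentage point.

θ₁ = 360° × 8/29.530 = 97.5°, f₁ = (1 − cos θ₁)/2 = 0.566.
θ₂ = 360° × 26/29.530 = 317.0°, f₂ = (1 − cos θ₂)/2 = 0.135.
Change = f₂ − f₁ = -0.431 → -43 percentage points.

-43 pp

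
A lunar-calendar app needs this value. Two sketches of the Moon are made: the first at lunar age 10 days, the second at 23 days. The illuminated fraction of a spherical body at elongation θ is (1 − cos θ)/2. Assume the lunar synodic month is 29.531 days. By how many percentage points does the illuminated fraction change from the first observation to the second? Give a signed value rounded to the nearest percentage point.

-35 percentage points

θ₁ = 360° × 10/29.531 = 121.9°, f₁ = (1 − cos θ₁)/2 = 0.764.
θ₂ = 360° × 23/29.531 = 280.4°, f₂ = (1 − cos θ₂)/2 = 0.410.
Change = f₂ − f₁ = -0.354 → -35 percentage points.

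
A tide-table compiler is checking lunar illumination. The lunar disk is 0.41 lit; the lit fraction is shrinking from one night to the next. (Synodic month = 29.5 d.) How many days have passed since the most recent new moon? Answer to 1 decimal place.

Invert f = (1 − cos θ)/2 to get cos θ = 1 − 2(0.41) = 0.180, hence θ₀ = arccos 0.180 = 79.6°.
A waning Moon lies in 180°–360°, so θ = 360° − 79.6° = 280.4°.
That fraction of the synodic month is 280.4/360 × 29.5 d ≈ 22.97 d.

23.0 days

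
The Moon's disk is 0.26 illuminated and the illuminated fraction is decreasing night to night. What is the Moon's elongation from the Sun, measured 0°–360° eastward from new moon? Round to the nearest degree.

Invert f = (1 − cos θ)/2 to get cos θ = 1 − 2(0.26) = 0.480, hence θ₀ = arccos 0.480 = 61.3°.
A waning Moon lies in 180°–360°, so θ = 360° − 61.3° = 298.7°.

299°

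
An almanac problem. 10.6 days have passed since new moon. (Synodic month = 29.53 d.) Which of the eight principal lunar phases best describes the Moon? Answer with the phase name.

θ ≈ 360° × 10.6/29.53 = 129°, which falls in the waxing gibbous sector.

waxing gibbous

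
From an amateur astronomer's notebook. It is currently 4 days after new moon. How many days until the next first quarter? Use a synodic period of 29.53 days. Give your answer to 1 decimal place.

First quarter is 0.25 of the way through the cycle: age 0.25 × 29.53 = 7.383 d.
So 3.383 days remain (7.383 − 4).

3.4 days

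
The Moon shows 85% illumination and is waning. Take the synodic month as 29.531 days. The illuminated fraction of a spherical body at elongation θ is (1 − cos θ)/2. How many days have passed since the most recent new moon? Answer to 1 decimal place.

18.5 days

From f = (1 − cos θ)/2: cos θ = 1 − 2×0.85 = -0.700; arccos → 134.4°.
A waning Moon lies in 180°–360°, so θ = 360° − 134.4° = 225.6°.
At 360°/29.531 d per day, 225.6° corresponds to 18.50 days.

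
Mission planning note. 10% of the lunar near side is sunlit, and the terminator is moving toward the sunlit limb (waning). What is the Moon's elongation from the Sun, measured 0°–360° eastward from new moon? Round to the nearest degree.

323°

cos θ = 1 − 2f = 0.800, giving a principal value of 36.9°.
Waning ⇒ past full, so θ = 360° − 36.9° = 323.1°.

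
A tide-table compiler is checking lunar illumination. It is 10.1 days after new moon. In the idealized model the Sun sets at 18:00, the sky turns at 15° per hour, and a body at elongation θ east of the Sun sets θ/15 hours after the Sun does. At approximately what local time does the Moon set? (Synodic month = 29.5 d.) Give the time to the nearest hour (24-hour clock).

02:00

Elongation θ = 360° × 10.1/29.5 ≈ 123.3°.
Delay after the Sun = 123.3° / (15°/h) ≈ 8.22 h.
18:00 + 8.22 h ≈ 02:13 → 02:00 to the nearest hour.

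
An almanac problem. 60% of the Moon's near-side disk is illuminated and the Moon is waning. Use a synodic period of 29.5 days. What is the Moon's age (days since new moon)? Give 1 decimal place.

Invert f = (1 − cos θ)/2 to get cos θ = 1 − 2(0.60) = -0.200, hence θ₀ = arccos -0.200 = 101.5°.
Since the Moon is past full (waning), take the reflex angle: θ = 360° − 101.5° = 258.5°.
That fraction of the synodic month is 258.5/360 × 29.5 d ≈ 21.18 d.

21.2 days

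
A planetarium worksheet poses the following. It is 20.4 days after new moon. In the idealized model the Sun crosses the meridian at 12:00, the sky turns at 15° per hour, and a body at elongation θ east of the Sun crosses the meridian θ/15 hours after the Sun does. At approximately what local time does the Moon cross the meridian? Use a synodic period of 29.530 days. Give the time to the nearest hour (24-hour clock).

05:00

Phase angle: θ = 360°·(20.4 d)/(29.530 d) = 248.7°.
At 15° of sky rotation per hour, 248.7° corresponds to a 16.58 h lag.
12:00 + 16.58 h ≈ 04:35 → 05:00 to the nearest hour.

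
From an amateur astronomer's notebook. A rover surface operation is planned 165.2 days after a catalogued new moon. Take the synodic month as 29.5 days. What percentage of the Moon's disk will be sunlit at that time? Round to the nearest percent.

165.2/29.5 = 5.600 lunations, so 5 complete cycles and 17.70 d into the next.
Phase angle: θ = 360°·(17.70 d)/(29.5 d) = 216.0°.
Illuminated fraction = (1 − cos 216.0°)/2 = (1 − (-0.809))/2 ≈ 0.905, so 90%.

90%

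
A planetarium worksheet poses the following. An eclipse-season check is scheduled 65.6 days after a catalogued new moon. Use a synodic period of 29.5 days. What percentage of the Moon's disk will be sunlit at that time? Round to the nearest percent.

42%

65.6/29.5 = 2.224 lunations, so 2 complete cycles and 6.60 d into the next.
The Moon has covered 6.60/29.5 of its cycle, so θ ≈ 360° × 6.60/29.5 = 80.5°.
cos 80.5° = 0.164, so f = (1 − 0.164)/2 = 0.418, so 42%.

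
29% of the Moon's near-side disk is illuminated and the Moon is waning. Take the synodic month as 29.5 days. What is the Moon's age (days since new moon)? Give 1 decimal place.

24.2 days

From f = (1 − cos θ)/2: cos θ = 1 − 2×0.29 = 0.420; arccos → 65.2°.
Waning ⇒ past full, so θ = 360° − 65.2° = 294.8°.
Age = 29.5 × 294.8°/360° ≈ 24.16 days.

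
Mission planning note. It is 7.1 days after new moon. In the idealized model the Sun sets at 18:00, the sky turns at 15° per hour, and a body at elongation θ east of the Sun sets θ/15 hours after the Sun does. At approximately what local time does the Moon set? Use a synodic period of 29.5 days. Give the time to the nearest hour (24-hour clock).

00:00

Phase angle: θ = 360°·(7.1 d)/(29.5 d) = 86.6°.
At 15° of sky rotation per hour, 86.6° corresponds to a 5.78 h lag.
18:00 + 5.78 h ≈ 23:47 → 00:00 to the nearest hour.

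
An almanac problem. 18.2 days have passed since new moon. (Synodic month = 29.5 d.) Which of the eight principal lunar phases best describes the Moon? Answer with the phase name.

θ ≈ 360° × 18.2/29.5 = 222°, which falls in the waning gibbous sector.

waning gibbous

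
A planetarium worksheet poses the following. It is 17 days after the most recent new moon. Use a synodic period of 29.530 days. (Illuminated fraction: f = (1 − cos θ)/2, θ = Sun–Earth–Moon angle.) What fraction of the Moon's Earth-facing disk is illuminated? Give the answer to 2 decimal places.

0.94

Elongation θ = 360° × 17/29.530 ≈ 207.2°.
cos 207.2° = (-0.889), so f = (1 − (-0.889))/2 = 0.945.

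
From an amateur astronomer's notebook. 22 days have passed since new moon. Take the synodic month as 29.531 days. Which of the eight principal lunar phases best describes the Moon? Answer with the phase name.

last quarter

At 22/29.531 of the cycle, θ ≈ 268° — the last quarter range.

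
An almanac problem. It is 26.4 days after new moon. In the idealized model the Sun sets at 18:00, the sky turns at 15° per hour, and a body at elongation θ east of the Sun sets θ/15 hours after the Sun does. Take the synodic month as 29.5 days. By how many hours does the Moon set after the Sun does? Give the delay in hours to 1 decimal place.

Elongation θ = 360° × 26.4/29.5 ≈ 322.2°.
At 15° of sky rotation per hour, 322.2° corresponds to a 21.48 h lag.
So the Moon sets 21.48 h after the Sun.

21.5 h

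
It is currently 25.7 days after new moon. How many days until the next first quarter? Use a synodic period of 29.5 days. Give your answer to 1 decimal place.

First quarter occurs at elongation 90°, i.e. at age 29.5 × 90/360 = 7.375 d.
Already past this cycle's first quarter; the next is at 7.375 + 29.5 = 36.875 d, so 36.875 − 25.7 = 11.175 days.

11.2 days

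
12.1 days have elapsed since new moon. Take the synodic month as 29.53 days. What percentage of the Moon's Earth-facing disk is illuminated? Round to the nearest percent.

Elongation θ = 360° × 12.1/29.53 ≈ 147.5°.
cos 147.5° = (-0.843), so f = (1 − (-0.843))/2 = 0.922, so 92%.

92%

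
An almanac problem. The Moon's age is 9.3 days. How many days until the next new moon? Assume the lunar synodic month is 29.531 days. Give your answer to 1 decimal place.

The next new moon completes the synodic month: 29.531 − 9.3 = 20.231 days.

20.2 days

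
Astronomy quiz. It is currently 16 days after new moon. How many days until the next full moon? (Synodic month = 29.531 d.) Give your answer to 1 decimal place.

Full moon is 0.5 of the way through the cycle: age 0.5 × 29.531 = 14.765 d.
This lunation's full moon (14.765 d) has passed, so add one period: 44.296 − 16 = 28.296 days.

28.3 days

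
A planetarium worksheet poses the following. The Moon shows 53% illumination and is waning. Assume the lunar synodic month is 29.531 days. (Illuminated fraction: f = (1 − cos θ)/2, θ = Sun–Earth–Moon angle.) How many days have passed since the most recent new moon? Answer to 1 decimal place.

21.9 days

Invert f = (1 − cos θ)/2 to get cos θ = 1 − 2(0.53) = -0.060, hence θ₀ = arccos -0.060 = 93.4°.
Waning ⇒ past full, so θ = 360° − 93.4° = 266.6°.
Age = 29.531 × 266.6°/360° ≈ 21.87 days.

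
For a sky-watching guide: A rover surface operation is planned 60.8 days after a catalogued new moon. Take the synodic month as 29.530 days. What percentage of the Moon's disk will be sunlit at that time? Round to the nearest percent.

60.8 d spans 2 complete synodic months (2 × 29.530 = 59.06 d) plus 1.74 d.
The Moon has covered 1.74/29.530 of its cycle, so θ ≈ 360° × 1.74/29.530 = 21.2°.
cos 21.2° = 0.932, so f = (1 − 0.932)/2 = 0.034, so 3%.

3%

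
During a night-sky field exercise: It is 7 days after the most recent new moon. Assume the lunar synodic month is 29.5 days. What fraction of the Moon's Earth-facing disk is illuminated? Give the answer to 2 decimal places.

0.46

The Moon has covered 7/29.5 of its cycle, so θ ≈ 360° × 7/29.5 = 85.4°.
With cos θ = 0.080, the lit fraction is (1 − 0.080)/2 ≈ 0.460.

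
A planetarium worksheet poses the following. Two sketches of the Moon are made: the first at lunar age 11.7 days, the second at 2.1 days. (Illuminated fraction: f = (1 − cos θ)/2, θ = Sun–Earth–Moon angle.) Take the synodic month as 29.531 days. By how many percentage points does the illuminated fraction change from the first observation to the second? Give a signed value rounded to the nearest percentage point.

θ₁ = 360° × 11.7/29.531 = 142.6°, f₁ = (1 − cos θ₁)/2 = 0.897.
θ₂ = 360° × 2.1/29.531 = 25.6°, f₂ = (1 − cos θ₂)/2 = 0.049.
Change = f₂ − f₁ = -0.848 → -85 percentage points.

-85 pp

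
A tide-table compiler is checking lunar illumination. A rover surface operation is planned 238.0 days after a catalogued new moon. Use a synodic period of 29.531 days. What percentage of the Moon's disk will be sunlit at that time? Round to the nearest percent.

3%

238.0/29.531 = 8.059 lunations, so 8 complete cycles and 1.75 d into the next.
The Moon has covered 1.75/29.531 of its cycle, so θ ≈ 360° × 1.75/29.531 = 21.4°.
cos 21.4° = 0.931, so f = (1 − 0.931)/2 = 0.034, so 3%.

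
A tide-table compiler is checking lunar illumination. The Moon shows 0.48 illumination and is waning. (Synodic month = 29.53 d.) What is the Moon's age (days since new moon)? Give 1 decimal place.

22.3 days

From f = (1 − cos θ)/2: cos θ = 1 − 2×0.48 = 0.040; arccos → 87.7°.
Waning ⇒ past full, so θ = 360° − 87.7° = 272.3°.
At 360°/29.53 d per day, 272.3° corresponds to 22.34 days.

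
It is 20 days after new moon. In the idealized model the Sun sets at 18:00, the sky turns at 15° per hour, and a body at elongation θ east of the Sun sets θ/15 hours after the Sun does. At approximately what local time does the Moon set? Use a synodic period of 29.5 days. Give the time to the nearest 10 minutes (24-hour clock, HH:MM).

10:20

Phase angle: θ = 360°·(20 d)/(29.5 d) = 244.1°.
Delay after the Sun = 244.1° / (15°/h) ≈ 16.27 h.
18:00 + 16.271 h ≈ 10:16 → 10:20 to the nearest ten minutes.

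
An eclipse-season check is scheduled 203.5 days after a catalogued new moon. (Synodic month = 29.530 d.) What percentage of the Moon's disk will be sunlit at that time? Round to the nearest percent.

203.5/29.530 = 6.891 lunations, so 6 complete cycles and 26.32 d into the next.
Phase angle: θ = 360°·(26.32 d)/(29.530 d) = 320.9°.
With cos θ = 0.776, the lit fraction is (1 − 0.776)/2 ≈ 0.112, so 11%.

11%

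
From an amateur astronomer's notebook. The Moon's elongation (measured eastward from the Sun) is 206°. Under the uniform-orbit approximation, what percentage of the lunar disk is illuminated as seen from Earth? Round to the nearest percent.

95%

f = (1 − cos 206°)/2 = (1 − (-0.899))/2 ≈ 0.949, i.e. 95%.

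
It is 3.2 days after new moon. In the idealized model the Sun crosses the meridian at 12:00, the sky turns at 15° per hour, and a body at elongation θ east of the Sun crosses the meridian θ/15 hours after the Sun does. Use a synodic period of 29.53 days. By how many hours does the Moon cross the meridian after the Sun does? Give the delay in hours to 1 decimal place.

2.6 h

Phase angle: θ = 360°·(3.2 d)/(29.53 d) = 39.0°.
At 15° of sky rotation per hour, 39.0° corresponds to a 2.60 h lag.
So the Moon crosses the meridian 2.60 h after the Sun.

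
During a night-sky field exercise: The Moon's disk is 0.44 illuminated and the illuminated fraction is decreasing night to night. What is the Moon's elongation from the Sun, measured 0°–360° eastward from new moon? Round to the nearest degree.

277°

cos θ = 1 − 2f = 0.120, giving a principal value of 83.1°.
A waning Moon lies in 180°–360°, so θ = 360° − 83.1° = 276.9°.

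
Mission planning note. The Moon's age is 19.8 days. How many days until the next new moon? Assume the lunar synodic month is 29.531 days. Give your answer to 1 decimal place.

The next new moon completes the synodic month: 29.531 − 19.8 = 9.731 days.

9.7 days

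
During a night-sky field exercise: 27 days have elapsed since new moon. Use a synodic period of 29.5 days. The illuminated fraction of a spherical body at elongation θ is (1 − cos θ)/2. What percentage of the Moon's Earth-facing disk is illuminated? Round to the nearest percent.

7%

Elongation θ = 360° × 27/29.5 ≈ 329.5°.
Illuminated fraction = (1 − cos 329.5°)/2 = (1 − 0.862)/2 ≈ 0.069, so 7%.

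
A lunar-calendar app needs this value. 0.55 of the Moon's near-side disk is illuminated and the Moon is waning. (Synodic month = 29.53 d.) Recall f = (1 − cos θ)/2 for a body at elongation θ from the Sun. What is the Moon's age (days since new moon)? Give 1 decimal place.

21.7 days

From f = (1 − cos θ)/2: cos θ = 1 − 2×0.55 = -0.100; arccos → 95.7°.
Since the Moon is past full (waning), take the reflex angle: θ = 360° − 95.7° = 264.3°.
At 360°/29.53 d per day, 264.3° corresponds to 21.68 days.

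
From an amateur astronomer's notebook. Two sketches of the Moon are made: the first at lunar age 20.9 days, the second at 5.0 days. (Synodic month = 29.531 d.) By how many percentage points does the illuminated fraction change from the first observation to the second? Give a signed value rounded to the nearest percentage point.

First observation: θ = 360°·20.9/29.531 = 254.8°, so f = 0.631.
Second observation: θ = 61.0°, f = 0.257.
Δf = 0.257 − 0.631 = -0.374, i.e. -37 pp.

-37 percentage points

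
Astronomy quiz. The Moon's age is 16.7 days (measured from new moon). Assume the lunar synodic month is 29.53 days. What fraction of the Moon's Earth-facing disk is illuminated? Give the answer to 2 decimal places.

0.96

The Moon has covered 16.7/29.53 of its cycle, so θ ≈ 360° × 16.7/29.53 = 203.6°.
cos 203.6° = (-0.916), so f = (1 − (-0.916))/2 = 0.958.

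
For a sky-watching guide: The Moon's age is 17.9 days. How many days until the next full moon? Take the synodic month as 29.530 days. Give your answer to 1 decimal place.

26.4 days

Full moon occurs at elongation 180°, i.e. at age 29.530 × 180/360 = 14.765 d.
This lunation's full moon (14.765 d) has passed, so add one period: 44.295 − 17.9 = 26.395 days.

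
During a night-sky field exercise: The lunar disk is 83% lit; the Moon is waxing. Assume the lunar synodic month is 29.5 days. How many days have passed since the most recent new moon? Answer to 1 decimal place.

10.8 days

cos θ = 1 − 2f = -0.660, giving a principal value of 131.3°.
The Moon is waxing (0°–180°), so θ = 131.3° directly.
At 360°/29.5 d per day, 131.3° corresponds to 10.76 days.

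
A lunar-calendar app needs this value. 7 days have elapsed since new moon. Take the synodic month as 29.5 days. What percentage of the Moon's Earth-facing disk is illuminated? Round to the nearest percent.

Elongation θ = 360° × 7/29.5 ≈ 85.4°.
Illuminated fraction = (1 − cos 85.4°)/2 = (1 − 0.080)/2 ≈ 0.460, so 46%.

46%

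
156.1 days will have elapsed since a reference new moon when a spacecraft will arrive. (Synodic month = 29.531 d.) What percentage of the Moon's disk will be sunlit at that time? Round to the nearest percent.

61%

156.1/29.531 = 5.286 lunations, so 5 complete cycles and 8.44 d into the next.
Elongation θ = 360° × 8.44/29.531 ≈ 102.9°.
Illuminated fraction = (1 − cos 102.9°)/2 = (1 − (-0.224))/2 ≈ 0.612, so 61%.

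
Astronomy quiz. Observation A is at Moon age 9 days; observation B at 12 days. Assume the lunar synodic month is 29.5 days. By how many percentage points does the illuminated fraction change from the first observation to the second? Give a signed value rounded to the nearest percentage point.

+25 pp

First observation: θ = 360°·9/29.5 = 109.8°, so f = 0.670.
Second observation: θ = 146.4°, f = 0.917.
Δf = 0.917 − 0.670 = +0.247, i.e. +25 pp.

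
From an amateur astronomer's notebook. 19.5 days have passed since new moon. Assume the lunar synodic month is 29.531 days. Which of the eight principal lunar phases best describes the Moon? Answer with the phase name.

θ ≈ 360° × 19.5/29.531 = 238°, which falls in the waning gibbous sector.

waning gibbous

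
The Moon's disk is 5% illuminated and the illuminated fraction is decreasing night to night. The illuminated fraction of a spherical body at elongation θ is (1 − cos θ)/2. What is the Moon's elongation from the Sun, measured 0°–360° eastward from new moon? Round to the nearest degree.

334°

Invert f = (1 − cos θ)/2 to get cos θ = 1 − 2(0.05) = 0.900, hence θ₀ = arccos 0.900 = 25.8°.
Waning ⇒ past full, so θ = 360° − 25.8° = 334.2°.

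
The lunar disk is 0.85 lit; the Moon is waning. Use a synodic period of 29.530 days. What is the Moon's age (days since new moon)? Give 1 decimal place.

cos θ = 1 − 2f = -0.700, giving a principal value of 134.4°.
Waning ⇒ past full, so θ = 360° − 134.4° = 225.6°.
That fraction of the synodic month is 225.6/360 × 29.530 d ≈ 18.50 d.

18.5 days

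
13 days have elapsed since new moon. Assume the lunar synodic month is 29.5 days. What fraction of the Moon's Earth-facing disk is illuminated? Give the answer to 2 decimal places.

The Moon has covered 13/29.5 of its cycle, so θ ≈ 360° × 13/29.5 = 158.6°.
cos 158.6° = (-0.931), so f = (1 − (-0.931))/2 = 0.966.

0.97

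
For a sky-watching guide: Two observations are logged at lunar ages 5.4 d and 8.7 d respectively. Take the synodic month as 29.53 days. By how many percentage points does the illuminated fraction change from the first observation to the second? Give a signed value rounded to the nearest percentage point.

+34 percentage points

First observation: θ = 360°·5.4/29.53 = 65.8°, so f = 0.295.
Second observation: θ = 106.1°, f = 0.638.
Δf = 0.638 − 0.295 = +0.343, i.e. +34 pp.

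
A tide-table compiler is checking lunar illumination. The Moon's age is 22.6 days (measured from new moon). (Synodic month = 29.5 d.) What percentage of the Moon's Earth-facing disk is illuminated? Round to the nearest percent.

Elongation θ = 360° × 22.6/29.5 ≈ 275.8°.
With cos θ = 0.101, the lit fraction is (1 − 0.101)/2 ≈ 0.450, so 45%.

45%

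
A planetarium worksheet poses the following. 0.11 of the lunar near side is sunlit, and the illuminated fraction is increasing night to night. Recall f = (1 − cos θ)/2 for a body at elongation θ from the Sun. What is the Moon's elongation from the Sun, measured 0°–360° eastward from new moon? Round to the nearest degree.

Invert f = (1 − cos θ)/2 to get cos θ = 1 − 2(0.11) = 0.780, hence θ₀ = arccos 0.780 = 38.7°.
Waxing ⇒ before full, so θ = 38.7°.

39°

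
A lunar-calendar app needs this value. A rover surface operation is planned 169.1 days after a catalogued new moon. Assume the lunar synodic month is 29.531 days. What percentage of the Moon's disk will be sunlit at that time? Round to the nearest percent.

169.1 d spans 5 complete synodic months (5 × 29.531 = 147.66 d) plus 21.44 d.
Phase angle: θ = 360°·(21.44 d)/(29.531 d) = 261.4°.
Illuminated fraction = (1 − cos 261.4°)/2 = (1 − (-0.149))/2 ≈ 0.575, so 57%.

57%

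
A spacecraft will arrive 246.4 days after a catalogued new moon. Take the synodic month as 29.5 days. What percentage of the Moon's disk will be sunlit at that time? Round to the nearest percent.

80%

246.4 d spans 8 complete synodic months (8 × 29.5 = 236.00 d) plus 10.40 d.
Elongation θ = 360° × 10.40/29.5 ≈ 126.9°.
cos 126.9° = (-0.601), so f = (1 − (-0.601))/2 = 0.800, so 80%.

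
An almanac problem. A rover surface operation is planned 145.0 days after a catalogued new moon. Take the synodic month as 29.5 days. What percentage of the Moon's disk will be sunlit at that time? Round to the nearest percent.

7%

145.0 d spans 4 complete synodic months (4 × 29.5 = 118.00 d) plus 27.00 d.
The Moon has covered 27.00/29.5 of its cycle, so θ ≈ 360° × 27.00/29.5 = 329.5°.
cos 329.5° = 0.862, so f = (1 − 0.862)/2 = 0.069, so 7%.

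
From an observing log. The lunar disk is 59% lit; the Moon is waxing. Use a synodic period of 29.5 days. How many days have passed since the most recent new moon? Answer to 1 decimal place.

cos θ = 1 − 2f = -0.180, giving a principal value of 100.4°.
Waxing ⇒ before full, so θ = 100.4°.
Age = 29.5 × 100.4°/360° ≈ 8.22 days.

8.2 days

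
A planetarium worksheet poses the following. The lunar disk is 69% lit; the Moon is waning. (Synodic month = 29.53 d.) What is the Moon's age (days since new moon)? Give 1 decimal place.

20.3 days

From f = (1 − cos θ)/2: cos θ = 1 − 2×0.69 = -0.380; arccos → 112.3°.
Waning ⇒ past full, so θ = 360° − 112.3° = 247.7°.
Age = 29.53 × 247.7°/360° ≈ 20.32 days.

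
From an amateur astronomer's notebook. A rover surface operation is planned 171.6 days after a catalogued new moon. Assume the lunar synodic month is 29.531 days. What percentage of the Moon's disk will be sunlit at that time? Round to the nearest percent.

171.6 d spans 5 complete synodic months (5 × 29.531 = 147.66 d) plus 23.94 d.
Elongation θ = 360° × 23.94/29.531 ≈ 291.9°.
With cos θ = 0.373, the lit fraction is (1 − 0.373)/2 ≈ 0.313, so 31%.

31%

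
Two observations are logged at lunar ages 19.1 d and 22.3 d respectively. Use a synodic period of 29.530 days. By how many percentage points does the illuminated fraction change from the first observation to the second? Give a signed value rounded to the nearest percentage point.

-32 percentage points

θ₁ = 360° × 19.1/29.530 = 232.8°, f₁ = (1 − cos θ₁)/2 = 0.802.
θ₂ = 360° × 22.3/29.530 = 271.9°, f₂ = (1 − cos θ₂)/2 = 0.484.
Change = f₂ − f₁ = -0.318 → -32 percentage points.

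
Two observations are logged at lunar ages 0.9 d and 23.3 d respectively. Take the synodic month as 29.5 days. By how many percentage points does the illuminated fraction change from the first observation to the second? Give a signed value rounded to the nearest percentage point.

+37 percentage points

θ₁ = 360° × 0.9/29.5 = 11.0°, f₁ = (1 − cos θ₁)/2 = 0.009.
θ₂ = 360° × 23.3/29.5 = 284.3°, f₂ = (1 − cos θ₂)/2 = 0.376.
Change = f₂ − f₁ = +0.367 → +37 percentage points.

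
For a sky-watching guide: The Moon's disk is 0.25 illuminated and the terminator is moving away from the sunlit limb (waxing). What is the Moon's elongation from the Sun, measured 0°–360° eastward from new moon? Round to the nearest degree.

60°

cos θ = 1 − 2f = 0.500, giving a principal value of 60.0°.
The Moon is waxing (0°–180°), so θ = 60.0° directly.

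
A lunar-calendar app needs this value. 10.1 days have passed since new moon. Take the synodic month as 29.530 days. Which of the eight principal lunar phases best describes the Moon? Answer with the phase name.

waxing gibbous

At 10.1/29.530 of the cycle, θ ≈ 123° — the waxing gibbous range.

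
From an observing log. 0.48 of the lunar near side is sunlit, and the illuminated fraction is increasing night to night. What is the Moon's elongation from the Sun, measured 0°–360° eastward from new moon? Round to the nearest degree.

Invert f = (1 − cos θ)/2 to get cos θ = 1 − 2(0.48) = 0.040, hence θ₀ = arccos 0.040 = 87.7°.
Waxing ⇒ before full, so θ = 87.7°.

88°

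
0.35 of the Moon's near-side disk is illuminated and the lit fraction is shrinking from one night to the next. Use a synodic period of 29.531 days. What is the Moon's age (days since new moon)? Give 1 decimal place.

From f = (1 − cos θ)/2: cos θ = 1 − 2×0.35 = 0.300; arccos → 72.5°.
A waning Moon lies in 180°–360°, so θ = 360° − 72.5° = 287.5°.
Age = 29.531 × 287.5°/360° ≈ 23.58 days.

23.6 days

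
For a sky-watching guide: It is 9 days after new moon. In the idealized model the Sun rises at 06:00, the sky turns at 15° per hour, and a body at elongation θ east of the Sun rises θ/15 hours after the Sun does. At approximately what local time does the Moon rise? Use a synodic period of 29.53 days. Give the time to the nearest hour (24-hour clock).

13:00

Elongation θ = 360° × 9/29.53 ≈ 109.7°.
At 15° of sky rotation per hour, 109.7° corresponds to a 7.31 h lag.
06:00 + 7.31 h ≈ 13:19 → 13:00 to the nearest hour.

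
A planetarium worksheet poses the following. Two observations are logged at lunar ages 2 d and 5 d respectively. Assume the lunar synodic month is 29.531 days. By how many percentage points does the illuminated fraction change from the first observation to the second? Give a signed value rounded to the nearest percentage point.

θ₁ = 360° × 2/29.531 = 24.4°, f₁ = (1 − cos θ₁)/2 = 0.045.
θ₂ = 360° × 5/29.531 = 61.0°, f₂ = (1 − cos θ₂)/2 = 0.257.
Change = f₂ − f₁ = +0.213 → +21 percentage points.

+21 pp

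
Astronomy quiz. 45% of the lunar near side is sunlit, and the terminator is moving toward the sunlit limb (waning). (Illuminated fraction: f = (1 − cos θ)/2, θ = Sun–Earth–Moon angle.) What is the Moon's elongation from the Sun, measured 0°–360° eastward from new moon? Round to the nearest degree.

276°

From f = (1 − cos θ)/2: cos θ = 1 − 2×0.45 = 0.100; arccos → 84.3°.
A waning Moon lies in 180°–360°, so θ = 360° − 84.3° = 275.7°.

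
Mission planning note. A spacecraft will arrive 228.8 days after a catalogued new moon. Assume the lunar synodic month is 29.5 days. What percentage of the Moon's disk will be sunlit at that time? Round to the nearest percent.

48%

228.8 d spans 7 complete synodic months (7 × 29.5 = 206.50 d) plus 22.30 d.
The Moon has covered 22.30/29.5 of its cycle, so θ ≈ 360° × 22.30/29.5 = 272.1°.
Illuminated fraction = (1 − cos 272.1°)/2 = (1 − 0.037)/2 ≈ 0.481, so 48%.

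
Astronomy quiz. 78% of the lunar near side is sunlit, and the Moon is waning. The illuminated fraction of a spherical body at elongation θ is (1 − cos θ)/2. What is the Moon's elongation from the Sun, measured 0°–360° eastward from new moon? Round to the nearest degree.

236°

Invert f = (1 − cos θ)/2 to get cos θ = 1 − 2(0.78) = -0.560, hence θ₀ = arccos -0.560 = 124.1°.
A waning Moon lies in 180°–360°, so θ = 360° − 124.1° = 235.9°.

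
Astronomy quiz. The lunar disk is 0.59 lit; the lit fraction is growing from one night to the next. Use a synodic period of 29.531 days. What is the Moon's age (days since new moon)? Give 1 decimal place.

8.2 days

cos θ = 1 − 2f = -0.180, giving a principal value of 100.4°.
Waxing ⇒ before full, so θ = 100.4°.
Age = 29.531 × 100.4°/360° ≈ 8.23 days.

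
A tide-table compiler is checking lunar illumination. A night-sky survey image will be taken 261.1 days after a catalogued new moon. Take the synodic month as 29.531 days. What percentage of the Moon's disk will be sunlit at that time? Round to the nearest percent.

23%

Reduce mod P: 261.1 − 8×29.531 = 24.85 d into the current lunation.
The Moon has covered 24.85/29.531 of its cycle, so θ ≈ 360° × 24.85/29.531 = 303.0°.
cos 303.0° = 0.544, so f = (1 − 0.544)/2 = 0.228, so 23%.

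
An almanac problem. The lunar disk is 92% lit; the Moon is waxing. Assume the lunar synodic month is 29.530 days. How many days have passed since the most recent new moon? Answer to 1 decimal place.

From f = (1 − cos θ)/2: cos θ = 1 − 2×0.92 = -0.840; arccos → 147.1°.
Before full moon the principal value applies: θ = 147.1°.
That fraction of the synodic month is 147.1/360 × 29.530 d ≈ 12.07 d.

12.1 days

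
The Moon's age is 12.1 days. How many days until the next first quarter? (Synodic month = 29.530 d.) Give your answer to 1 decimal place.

24.8 days

First quarter is 0.25 of the way through the cycle: age 0.25 × 29.530 = 7.383 d.
This lunation's first quarter (7.383 d) has passed, so add one period: 36.913 − 12.1 = 24.813 days.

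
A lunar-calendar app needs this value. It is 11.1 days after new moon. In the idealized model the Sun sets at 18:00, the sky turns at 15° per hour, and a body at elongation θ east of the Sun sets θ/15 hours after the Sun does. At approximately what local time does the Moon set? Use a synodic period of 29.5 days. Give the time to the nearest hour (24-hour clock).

03:00

Phase angle: θ = 360°·(11.1 d)/(29.5 d) = 135.5°.
The Moon trails the Sun by θ/15 = 135.5/15 ≈ 9.03 hours.
18:00 + 9.03 h ≈ 03:02 → 03:00 to the nearest hour.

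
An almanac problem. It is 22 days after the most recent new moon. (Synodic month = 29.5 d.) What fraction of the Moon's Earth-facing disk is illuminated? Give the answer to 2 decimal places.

0.51

The Moon has covered 22/29.5 of its cycle, so θ ≈ 360° × 22/29.5 = 268.5°.
Illuminated fraction = (1 − cos 268.5°)/2 = (1 − (-0.027))/2 ≈ 0.513.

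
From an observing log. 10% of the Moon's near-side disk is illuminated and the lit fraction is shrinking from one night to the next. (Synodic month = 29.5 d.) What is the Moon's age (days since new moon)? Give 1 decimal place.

Invert f = (1 − cos θ)/2 to get cos θ = 1 − 2(0.10) = 0.800, hence θ₀ = arccos 0.800 = 36.9°.
A waning Moon lies in 180°–360°, so θ = 360° − 36.9° = 323.1°.
At 360°/29.5 d per day, 323.1° corresponds to 26.48 days.

26.5 days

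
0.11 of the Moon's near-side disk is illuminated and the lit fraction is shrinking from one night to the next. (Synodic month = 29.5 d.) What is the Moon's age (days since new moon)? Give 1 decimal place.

cos θ = 1 − 2f = 0.780, giving a principal value of 38.7°.
Waning ⇒ past full, so θ = 360° − 38.7° = 321.3°.
Age = 29.5 × 321.3°/360° ≈ 26.33 days.

26.3 days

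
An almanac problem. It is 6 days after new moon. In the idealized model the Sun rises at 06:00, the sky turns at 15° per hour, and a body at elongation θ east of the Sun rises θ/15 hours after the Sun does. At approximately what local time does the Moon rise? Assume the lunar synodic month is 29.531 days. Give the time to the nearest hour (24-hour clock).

11:00

The Moon has covered 6/29.531 of its cycle, so θ ≈ 360° × 6/29.531 = 73.1°.
At 15° of sky rotation per hour, 73.1° corresponds to a 4.88 h lag.
06:00 + 4.88 h ≈ 10:53 → 11:00 to the nearest hour.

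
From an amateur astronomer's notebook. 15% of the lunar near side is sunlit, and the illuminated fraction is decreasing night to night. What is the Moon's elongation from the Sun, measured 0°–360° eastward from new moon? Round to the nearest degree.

314°

From f = (1 − cos θ)/2: cos θ = 1 − 2×0.15 = 0.700; arccos → 45.6°.
Since the Moon is past full (waning), take the reflex angle: θ = 360° − 45.6° = 314.4°.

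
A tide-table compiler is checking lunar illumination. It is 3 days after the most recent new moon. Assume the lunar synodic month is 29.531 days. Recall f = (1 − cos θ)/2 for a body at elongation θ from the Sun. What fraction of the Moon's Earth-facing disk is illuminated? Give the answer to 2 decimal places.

0.10

The Moon has covered 3/29.531 of its cycle, so θ ≈ 360° × 3/29.531 = 36.6°.
With cos θ = 0.803, the lit fraction is (1 − 0.803)/2 ≈ 0.098.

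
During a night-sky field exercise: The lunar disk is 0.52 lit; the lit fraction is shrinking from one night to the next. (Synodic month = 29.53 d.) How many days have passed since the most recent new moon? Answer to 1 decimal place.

Invert f = (1 − cos θ)/2 to get cos θ = 1 − 2(0.52) = -0.040, hence θ₀ = arccos -0.040 = 92.3°.
Since the Moon is past full (waning), take the reflex angle: θ = 360° − 92.3° = 267.7°.
Age = 29.53 × 267.7°/360° ≈ 21.96 days.

22.0 days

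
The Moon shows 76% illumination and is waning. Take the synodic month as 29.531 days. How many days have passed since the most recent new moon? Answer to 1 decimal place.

Invert f = (1 − cos θ)/2 to get cos θ = 1 − 2(0.76) = -0.520, hence θ₀ = arccos -0.520 = 121.3°.
Waning ⇒ past full, so θ = 360° − 121.3° = 238.7°.
Age = 29.531 × 238.7°/360° ≈ 19.58 days.

19.6 days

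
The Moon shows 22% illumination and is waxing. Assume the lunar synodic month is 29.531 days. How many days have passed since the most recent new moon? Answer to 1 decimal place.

cos θ = 1 − 2f = 0.560, giving a principal value of 55.9°.
Before full moon the principal value applies: θ = 55.9°.
At 360°/29.531 d per day, 55.9° corresponds to 4.59 days.

4.6 days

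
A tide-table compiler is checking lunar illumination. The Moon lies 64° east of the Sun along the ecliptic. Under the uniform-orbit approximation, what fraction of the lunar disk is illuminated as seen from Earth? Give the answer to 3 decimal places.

0.281

cos 64° = 0.438, so f = (1 − 0.438)/2 = 0.281.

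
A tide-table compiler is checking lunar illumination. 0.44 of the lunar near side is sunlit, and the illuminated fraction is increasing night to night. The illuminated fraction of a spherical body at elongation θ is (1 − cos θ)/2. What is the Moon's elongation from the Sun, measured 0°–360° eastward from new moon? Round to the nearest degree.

83°

From f = (1 − cos θ)/2: cos θ = 1 − 2×0.44 = 0.120; arccos → 83.1°.
Before full moon the principal value applies: θ = 83.1°.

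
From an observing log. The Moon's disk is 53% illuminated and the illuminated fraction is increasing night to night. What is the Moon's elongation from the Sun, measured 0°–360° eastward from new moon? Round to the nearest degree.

From f = (1 − cos θ)/2: cos θ = 1 − 2×0.53 = -0.060; arccos → 93.4°.
The Moon is waxing (0°–180°), so θ = 93.4° directly.

93°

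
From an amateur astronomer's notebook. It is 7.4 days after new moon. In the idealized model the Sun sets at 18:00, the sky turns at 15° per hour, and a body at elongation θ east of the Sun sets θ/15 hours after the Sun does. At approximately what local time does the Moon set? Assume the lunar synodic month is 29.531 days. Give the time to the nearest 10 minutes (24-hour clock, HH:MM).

00:00

The Moon has covered 7.4/29.531 of its cycle, so θ ≈ 360° × 7.4/29.531 = 90.2°.
Delay after the Sun = 90.2° / (15°/h) ≈ 6.01 h.
18:00 + 6.014 h ≈ 00:01 → 00:00 to the nearest ten minutes.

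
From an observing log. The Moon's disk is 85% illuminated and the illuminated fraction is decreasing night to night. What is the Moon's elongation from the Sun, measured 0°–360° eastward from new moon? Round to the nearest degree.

226°

Invert f = (1 − cos θ)/2 to get cos θ = 1 − 2(0.85) = -0.700, hence θ₀ = arccos -0.700 = 134.4°.
Since the Moon is past full (waning), take the reflex angle: θ = 360° − 134.4° = 225.6°.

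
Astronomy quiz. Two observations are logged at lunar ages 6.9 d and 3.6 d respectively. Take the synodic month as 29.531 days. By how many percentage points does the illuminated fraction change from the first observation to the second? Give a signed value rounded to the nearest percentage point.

-31 percentage points

θ₁ = 360° × 6.9/29.531 = 84.1°, f₁ = (1 − cos θ₁)/2 = 0.449.
θ₂ = 360° × 3.6/29.531 = 43.9°, f₂ = (1 − cos θ₂)/2 = 0.140.
Change = f₂ − f₁ = -0.309 → -31 percentage points.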